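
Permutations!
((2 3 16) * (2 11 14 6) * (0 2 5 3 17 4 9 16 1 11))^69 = ((0 2 17 4 9 16)(1 11 14 6 5 3))^69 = (0 4)(1 6)(2 9)(3 14)(5 11)(16 17)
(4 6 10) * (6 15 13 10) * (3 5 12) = (3 5 12)(4 15 13 10) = [0, 1, 2, 5, 15, 12, 6, 7, 8, 9, 4, 11, 3, 10, 14, 13]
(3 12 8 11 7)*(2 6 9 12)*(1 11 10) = (1 11 7 3 2 6 9 12 8 10) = [0, 11, 6, 2, 4, 5, 9, 3, 10, 12, 1, 7, 8]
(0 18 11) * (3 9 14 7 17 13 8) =(0 18 11)(3 9 14 7 17 13 8) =[18, 1, 2, 9, 4, 5, 6, 17, 3, 14, 10, 0, 12, 8, 7, 15, 16, 13, 11]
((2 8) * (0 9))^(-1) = (0 9)(2 8)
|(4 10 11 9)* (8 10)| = 5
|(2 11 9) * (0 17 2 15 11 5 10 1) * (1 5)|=12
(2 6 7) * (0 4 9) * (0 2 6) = (0 4 9 2)(6 7) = [4, 1, 0, 3, 9, 5, 7, 6, 8, 2]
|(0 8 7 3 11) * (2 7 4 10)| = 8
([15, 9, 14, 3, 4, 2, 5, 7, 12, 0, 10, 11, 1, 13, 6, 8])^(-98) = [1, 8, 6, 3, 4, 14, 2, 7, 0, 12, 10, 11, 15, 13, 5, 9]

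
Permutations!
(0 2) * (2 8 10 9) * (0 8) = (2 8 10 9) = [0, 1, 8, 3, 4, 5, 6, 7, 10, 2, 9]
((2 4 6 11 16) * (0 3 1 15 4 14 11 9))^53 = ((0 3 1 15 4 6 9)(2 14 11 16))^53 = (0 4 3 6 1 9 15)(2 14 11 16)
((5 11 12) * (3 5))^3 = (3 12 11 5)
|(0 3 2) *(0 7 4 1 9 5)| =|(0 3 2 7 4 1 9 5)| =8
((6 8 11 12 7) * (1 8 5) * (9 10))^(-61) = (1 11 7 5 8 12 6)(9 10)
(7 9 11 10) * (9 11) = (7 11 10) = [0, 1, 2, 3, 4, 5, 6, 11, 8, 9, 7, 10]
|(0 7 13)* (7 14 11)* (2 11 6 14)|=10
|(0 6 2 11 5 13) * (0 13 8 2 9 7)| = 4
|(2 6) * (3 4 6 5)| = |(2 5 3 4 6)| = 5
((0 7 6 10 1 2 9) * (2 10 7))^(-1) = ((0 2 9)(1 10)(6 7))^(-1) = (0 9 2)(1 10)(6 7)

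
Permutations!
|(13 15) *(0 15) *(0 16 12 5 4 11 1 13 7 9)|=28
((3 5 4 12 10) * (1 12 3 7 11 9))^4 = ((1 12 10 7 11 9)(3 5 4))^4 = (1 11 10)(3 5 4)(7 12 9)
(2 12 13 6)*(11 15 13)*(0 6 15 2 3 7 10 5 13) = (0 6 3 7 10 5 13 15)(2 12 11) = [6, 1, 12, 7, 4, 13, 3, 10, 8, 9, 5, 2, 11, 15, 14, 0]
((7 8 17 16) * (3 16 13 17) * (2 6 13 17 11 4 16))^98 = (17)(2 3 8 7 16 4 11 13 6)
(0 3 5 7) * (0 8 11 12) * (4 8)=(0 3 5 7 4 8 11 12)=[3, 1, 2, 5, 8, 7, 6, 4, 11, 9, 10, 12, 0]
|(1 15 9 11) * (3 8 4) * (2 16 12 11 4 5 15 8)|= 11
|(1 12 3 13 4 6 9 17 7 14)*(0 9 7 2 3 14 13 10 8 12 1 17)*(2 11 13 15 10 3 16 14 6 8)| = 26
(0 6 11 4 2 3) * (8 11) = (0 6 8 11 4 2 3) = [6, 1, 3, 0, 2, 5, 8, 7, 11, 9, 10, 4]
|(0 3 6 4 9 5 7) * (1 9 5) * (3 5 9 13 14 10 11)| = |(0 5 7)(1 13 14 10 11 3 6 4 9)| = 9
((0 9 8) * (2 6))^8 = (0 8 9)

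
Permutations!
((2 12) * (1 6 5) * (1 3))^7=(1 3 5 6)(2 12)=((1 6 5 3)(2 12))^7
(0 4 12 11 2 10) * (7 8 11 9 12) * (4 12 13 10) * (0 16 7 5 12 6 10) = (0 6 10 16 7 8 11 2 4 5 12 9 13) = [6, 1, 4, 3, 5, 12, 10, 8, 11, 13, 16, 2, 9, 0, 14, 15, 7]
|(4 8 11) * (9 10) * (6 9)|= |(4 8 11)(6 9 10)|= 3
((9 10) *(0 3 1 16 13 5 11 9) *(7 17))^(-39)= ((0 3 1 16 13 5 11 9 10)(7 17))^(-39)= (0 11 16)(1 10 5)(3 9 13)(7 17)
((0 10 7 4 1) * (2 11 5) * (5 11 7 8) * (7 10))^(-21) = (11)(0 1 4 7)(2 5 8 10)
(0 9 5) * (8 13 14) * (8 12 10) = (0 9 5)(8 13 14 12 10) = [9, 1, 2, 3, 4, 0, 6, 7, 13, 5, 8, 11, 10, 14, 12]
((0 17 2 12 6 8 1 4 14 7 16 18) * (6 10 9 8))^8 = ((0 17 2 12 10 9 8 1 4 14 7 16 18))^8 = (0 4 12 16 8 17 14 10 18 1 2 7 9)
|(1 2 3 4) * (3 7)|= 5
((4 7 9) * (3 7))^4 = (9)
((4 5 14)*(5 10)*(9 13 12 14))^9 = ((4 10 5 9 13 12 14))^9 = (4 5 13 14 10 9 12)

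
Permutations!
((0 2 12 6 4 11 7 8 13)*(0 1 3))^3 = (0 6 7 1 2 4 8 3 12 11 13)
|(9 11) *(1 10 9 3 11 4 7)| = 10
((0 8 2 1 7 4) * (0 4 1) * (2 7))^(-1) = (0 2 1 7 8)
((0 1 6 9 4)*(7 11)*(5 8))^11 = (0 1 6 9 4)(5 8)(7 11)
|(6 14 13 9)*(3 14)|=|(3 14 13 9 6)|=5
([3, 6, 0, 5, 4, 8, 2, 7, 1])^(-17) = (0 1 3 6 5 2 8)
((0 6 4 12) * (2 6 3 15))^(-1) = (0 12 4 6 2 15 3)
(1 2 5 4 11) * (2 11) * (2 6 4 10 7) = (1 11)(2 5 10 7)(4 6) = [0, 11, 5, 3, 6, 10, 4, 2, 8, 9, 7, 1]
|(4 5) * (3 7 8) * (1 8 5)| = |(1 8 3 7 5 4)| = 6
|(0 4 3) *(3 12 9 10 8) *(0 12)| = 10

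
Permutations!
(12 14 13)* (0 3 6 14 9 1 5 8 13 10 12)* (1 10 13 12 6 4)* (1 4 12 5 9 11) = (0 3 12 11 1 9 10 6 14 13)(5 8) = [3, 9, 2, 12, 4, 8, 14, 7, 5, 10, 6, 1, 11, 0, 13]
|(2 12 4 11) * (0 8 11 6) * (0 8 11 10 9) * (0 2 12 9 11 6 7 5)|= |(0 6 8 10 11 12 4 7 5)(2 9)|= 18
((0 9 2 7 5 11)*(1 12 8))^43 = (0 9 2 7 5 11)(1 12 8)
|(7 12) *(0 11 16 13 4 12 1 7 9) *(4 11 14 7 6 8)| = 9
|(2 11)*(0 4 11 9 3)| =|(0 4 11 2 9 3)| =6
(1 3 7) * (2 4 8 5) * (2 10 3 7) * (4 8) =(1 7)(2 8 5 10 3) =[0, 7, 8, 2, 4, 10, 6, 1, 5, 9, 3]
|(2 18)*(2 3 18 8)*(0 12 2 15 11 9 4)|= 8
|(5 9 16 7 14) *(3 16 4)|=|(3 16 7 14 5 9 4)|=7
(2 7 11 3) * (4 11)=[0, 1, 7, 2, 11, 5, 6, 4, 8, 9, 10, 3]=(2 7 4 11 3)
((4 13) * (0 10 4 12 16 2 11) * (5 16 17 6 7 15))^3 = ((0 10 4 13 12 17 6 7 15 5 16 2 11))^3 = (0 13 6 5 11 4 17 15 2 10 12 7 16)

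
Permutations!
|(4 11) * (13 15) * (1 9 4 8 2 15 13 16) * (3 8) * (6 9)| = 10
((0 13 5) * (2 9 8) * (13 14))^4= (14)(2 9 8)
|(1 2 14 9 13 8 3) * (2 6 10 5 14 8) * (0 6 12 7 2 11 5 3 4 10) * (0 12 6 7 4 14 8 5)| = 18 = |(0 7 2 5 8 14 9 13 11)(1 6 12 4 10 3)|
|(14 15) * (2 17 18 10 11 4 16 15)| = |(2 17 18 10 11 4 16 15 14)| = 9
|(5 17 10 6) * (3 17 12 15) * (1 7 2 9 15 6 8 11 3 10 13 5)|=|(1 7 2 9 15 10 8 11 3 17 13 5 12 6)|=14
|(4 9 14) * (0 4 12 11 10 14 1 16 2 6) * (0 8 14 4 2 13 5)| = 14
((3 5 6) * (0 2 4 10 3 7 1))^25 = ((0 2 4 10 3 5 6 7 1))^25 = (0 7 5 10 2 1 6 3 4)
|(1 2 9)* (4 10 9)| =5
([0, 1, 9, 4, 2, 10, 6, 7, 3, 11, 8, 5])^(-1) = [0, 1, 4, 8, 3, 11, 6, 7, 10, 2, 5, 9]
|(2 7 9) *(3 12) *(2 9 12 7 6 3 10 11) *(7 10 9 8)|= |(2 6 3 10 11)(7 12 9 8)|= 20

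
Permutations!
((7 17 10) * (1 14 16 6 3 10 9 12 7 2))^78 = ((1 14 16 6 3 10 2)(7 17 9 12))^78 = (1 14 16 6 3 10 2)(7 9)(12 17)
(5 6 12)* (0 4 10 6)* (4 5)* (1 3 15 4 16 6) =(0 5)(1 3 15 4 10)(6 12 16) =[5, 3, 2, 15, 10, 0, 12, 7, 8, 9, 1, 11, 16, 13, 14, 4, 6]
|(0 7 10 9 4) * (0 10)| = 6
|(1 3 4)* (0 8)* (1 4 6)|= 6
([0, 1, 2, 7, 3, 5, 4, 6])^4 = [0, 1, 2, 3, 4, 5, 6, 7]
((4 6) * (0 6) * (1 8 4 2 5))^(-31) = (0 1 6 8 2 4 5)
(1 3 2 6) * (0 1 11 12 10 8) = [1, 3, 6, 2, 4, 5, 11, 7, 0, 9, 8, 12, 10] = (0 1 3 2 6 11 12 10 8)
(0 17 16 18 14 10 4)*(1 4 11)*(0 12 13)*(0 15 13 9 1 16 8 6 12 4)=[17, 0, 2, 3, 4, 5, 12, 7, 6, 1, 11, 16, 9, 15, 10, 13, 18, 8, 14]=(0 17 8 6 12 9 1)(10 11 16 18 14)(13 15)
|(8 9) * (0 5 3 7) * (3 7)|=6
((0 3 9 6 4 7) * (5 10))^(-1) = ((0 3 9 6 4 7)(5 10))^(-1) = (0 7 4 6 9 3)(5 10)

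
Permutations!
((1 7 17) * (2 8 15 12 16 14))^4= (1 7 17)(2 16 15)(8 14 12)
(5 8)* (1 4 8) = (1 4 8 5) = [0, 4, 2, 3, 8, 1, 6, 7, 5]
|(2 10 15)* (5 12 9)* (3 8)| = |(2 10 15)(3 8)(5 12 9)| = 6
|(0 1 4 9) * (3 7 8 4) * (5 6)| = 14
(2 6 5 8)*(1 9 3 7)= (1 9 3 7)(2 6 5 8)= [0, 9, 6, 7, 4, 8, 5, 1, 2, 3]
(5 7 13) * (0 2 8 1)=(0 2 8 1)(5 7 13)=[2, 0, 8, 3, 4, 7, 6, 13, 1, 9, 10, 11, 12, 5]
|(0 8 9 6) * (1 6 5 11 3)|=|(0 8 9 5 11 3 1 6)|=8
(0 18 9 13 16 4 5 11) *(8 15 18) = (0 8 15 18 9 13 16 4 5 11) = [8, 1, 2, 3, 5, 11, 6, 7, 15, 13, 10, 0, 12, 16, 14, 18, 4, 17, 9]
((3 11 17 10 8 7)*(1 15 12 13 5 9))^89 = ((1 15 12 13 5 9)(3 11 17 10 8 7))^89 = (1 9 5 13 12 15)(3 7 8 10 17 11)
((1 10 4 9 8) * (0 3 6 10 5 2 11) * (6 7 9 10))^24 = ((0 3 7 9 8 1 5 2 11)(4 10))^24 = (0 5 9)(1 7 11)(2 8 3)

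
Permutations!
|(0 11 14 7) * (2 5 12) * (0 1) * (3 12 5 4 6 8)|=30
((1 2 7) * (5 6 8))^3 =(8)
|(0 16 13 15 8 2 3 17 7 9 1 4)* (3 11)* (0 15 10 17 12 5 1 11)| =|(0 16 13 10 17 7 9 11 3 12 5 1 4 15 8 2)| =16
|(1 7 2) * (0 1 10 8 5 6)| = 8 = |(0 1 7 2 10 8 5 6)|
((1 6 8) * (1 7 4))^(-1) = (1 4 7 8 6)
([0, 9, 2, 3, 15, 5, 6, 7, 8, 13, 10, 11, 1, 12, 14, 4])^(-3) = (1 9 13 12)(4 15)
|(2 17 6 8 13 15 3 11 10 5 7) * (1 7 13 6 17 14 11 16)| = 22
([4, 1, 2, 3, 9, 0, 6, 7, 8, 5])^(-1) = (0 5 9 4)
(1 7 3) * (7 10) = (1 10 7 3) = [0, 10, 2, 1, 4, 5, 6, 3, 8, 9, 7]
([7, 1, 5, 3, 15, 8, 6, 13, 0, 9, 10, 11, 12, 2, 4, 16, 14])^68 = (16)(0 13 5)(2 8 7)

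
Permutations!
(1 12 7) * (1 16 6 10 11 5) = (1 12 7 16 6 10 11 5) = [0, 12, 2, 3, 4, 1, 10, 16, 8, 9, 11, 5, 7, 13, 14, 15, 6]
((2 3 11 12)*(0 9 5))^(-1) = ((0 9 5)(2 3 11 12))^(-1) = (0 5 9)(2 12 11 3)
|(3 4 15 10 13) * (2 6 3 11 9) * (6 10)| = 20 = |(2 10 13 11 9)(3 4 15 6)|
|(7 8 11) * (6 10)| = 6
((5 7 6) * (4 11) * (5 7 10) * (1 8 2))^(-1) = (1 2 8)(4 11)(5 10)(6 7)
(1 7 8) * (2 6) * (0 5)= (0 5)(1 7 8)(2 6)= [5, 7, 6, 3, 4, 0, 2, 8, 1]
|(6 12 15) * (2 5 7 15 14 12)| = |(2 5 7 15 6)(12 14)| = 10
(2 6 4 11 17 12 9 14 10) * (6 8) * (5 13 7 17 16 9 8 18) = [0, 1, 18, 3, 11, 13, 4, 17, 6, 14, 2, 16, 8, 7, 10, 15, 9, 12, 5] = (2 18 5 13 7 17 12 8 6 4 11 16 9 14 10)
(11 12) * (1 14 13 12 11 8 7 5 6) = (1 14 13 12 8 7 5 6) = [0, 14, 2, 3, 4, 6, 1, 5, 7, 9, 10, 11, 8, 12, 13]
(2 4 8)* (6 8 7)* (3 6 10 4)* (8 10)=[0, 1, 3, 6, 7, 5, 10, 8, 2, 9, 4]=(2 3 6 10 4 7 8)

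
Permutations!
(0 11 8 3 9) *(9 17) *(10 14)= (0 11 8 3 17 9)(10 14)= [11, 1, 2, 17, 4, 5, 6, 7, 3, 0, 14, 8, 12, 13, 10, 15, 16, 9]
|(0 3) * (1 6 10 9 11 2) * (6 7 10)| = 6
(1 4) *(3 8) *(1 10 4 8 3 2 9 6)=[0, 8, 9, 3, 10, 5, 1, 7, 2, 6, 4]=(1 8 2 9 6)(4 10)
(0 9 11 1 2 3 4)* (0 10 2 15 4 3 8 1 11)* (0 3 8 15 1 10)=[9, 1, 15, 8, 0, 5, 6, 7, 10, 3, 2, 11, 12, 13, 14, 4]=(0 9 3 8 10 2 15 4)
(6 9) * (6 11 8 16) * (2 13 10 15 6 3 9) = (2 13 10 15 6)(3 9 11 8 16) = [0, 1, 13, 9, 4, 5, 2, 7, 16, 11, 15, 8, 12, 10, 14, 6, 3]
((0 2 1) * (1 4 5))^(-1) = (0 1 5 4 2)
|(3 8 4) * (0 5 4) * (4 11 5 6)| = 10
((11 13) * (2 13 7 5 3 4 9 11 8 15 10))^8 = ((2 13 8 15 10)(3 4 9 11 7 5))^8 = (2 15 13 10 8)(3 9 7)(4 11 5)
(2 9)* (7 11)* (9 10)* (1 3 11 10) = [0, 3, 1, 11, 4, 5, 6, 10, 8, 2, 9, 7] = (1 3 11 7 10 9 2)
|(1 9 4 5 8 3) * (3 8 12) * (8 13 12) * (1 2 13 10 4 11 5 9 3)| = |(1 3 2 13 12)(4 9 11 5 8 10)| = 30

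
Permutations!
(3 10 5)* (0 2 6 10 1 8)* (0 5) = [2, 8, 6, 1, 4, 3, 10, 7, 5, 9, 0] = (0 2 6 10)(1 8 5 3)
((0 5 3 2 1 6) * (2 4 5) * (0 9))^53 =((0 2 1 6 9)(3 4 5))^53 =(0 6 2 9 1)(3 5 4)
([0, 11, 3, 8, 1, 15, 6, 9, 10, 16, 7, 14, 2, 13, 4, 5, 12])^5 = [0, 11, 9, 16, 1, 15, 6, 3, 12, 8, 2, 14, 7, 13, 4, 5, 10]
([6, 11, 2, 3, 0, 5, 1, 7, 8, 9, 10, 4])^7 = (0 1 4 6 11)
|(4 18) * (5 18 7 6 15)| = |(4 7 6 15 5 18)| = 6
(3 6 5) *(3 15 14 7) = (3 6 5 15 14 7) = [0, 1, 2, 6, 4, 15, 5, 3, 8, 9, 10, 11, 12, 13, 7, 14]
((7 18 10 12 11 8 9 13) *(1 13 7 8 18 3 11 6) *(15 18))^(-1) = (1 6 12 10 18 15 11 3 7 9 8 13)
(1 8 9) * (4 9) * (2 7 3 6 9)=(1 8 4 2 7 3 6 9)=[0, 8, 7, 6, 2, 5, 9, 3, 4, 1]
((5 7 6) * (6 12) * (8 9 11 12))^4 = ((5 7 8 9 11 12 6))^4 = (5 11 7 12 8 6 9)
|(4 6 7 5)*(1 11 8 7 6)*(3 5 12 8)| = 15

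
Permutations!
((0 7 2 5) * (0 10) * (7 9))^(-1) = ((0 9 7 2 5 10))^(-1) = (0 10 5 2 7 9)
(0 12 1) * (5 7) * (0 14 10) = (0 12 1 14 10)(5 7) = [12, 14, 2, 3, 4, 7, 6, 5, 8, 9, 0, 11, 1, 13, 10]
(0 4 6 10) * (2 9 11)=[4, 1, 9, 3, 6, 5, 10, 7, 8, 11, 0, 2]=(0 4 6 10)(2 9 11)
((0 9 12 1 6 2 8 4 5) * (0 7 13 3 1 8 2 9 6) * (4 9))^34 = (0 4 7 3)(1 6 5 13)(8 9 12)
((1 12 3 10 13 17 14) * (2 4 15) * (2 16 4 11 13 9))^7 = ((1 12 3 10 9 2 11 13 17 14)(4 15 16))^7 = (1 13 9 12 17 2 3 14 11 10)(4 15 16)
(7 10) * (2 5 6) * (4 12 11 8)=[0, 1, 5, 3, 12, 6, 2, 10, 4, 9, 7, 8, 11]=(2 5 6)(4 12 11 8)(7 10)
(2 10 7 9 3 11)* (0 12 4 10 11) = (0 12 4 10 7 9 3)(2 11) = [12, 1, 11, 0, 10, 5, 6, 9, 8, 3, 7, 2, 4]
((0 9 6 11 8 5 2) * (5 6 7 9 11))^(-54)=((0 11 8 6 5 2)(7 9))^(-54)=(11)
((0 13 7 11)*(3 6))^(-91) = ((0 13 7 11)(3 6))^(-91) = (0 13 7 11)(3 6)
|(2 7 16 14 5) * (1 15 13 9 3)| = |(1 15 13 9 3)(2 7 16 14 5)| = 5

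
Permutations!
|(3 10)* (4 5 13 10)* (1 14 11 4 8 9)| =10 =|(1 14 11 4 5 13 10 3 8 9)|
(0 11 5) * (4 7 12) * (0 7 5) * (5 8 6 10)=(0 11)(4 8 6 10 5 7 12)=[11, 1, 2, 3, 8, 7, 10, 12, 6, 9, 5, 0, 4]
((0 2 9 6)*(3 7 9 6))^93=(9)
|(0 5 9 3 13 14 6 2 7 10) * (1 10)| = 11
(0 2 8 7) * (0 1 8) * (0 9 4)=(0 2 9 4)(1 8 7)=[2, 8, 9, 3, 0, 5, 6, 1, 7, 4]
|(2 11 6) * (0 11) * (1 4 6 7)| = 7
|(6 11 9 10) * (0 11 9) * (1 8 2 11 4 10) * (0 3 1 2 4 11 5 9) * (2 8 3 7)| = |(0 11 7 2 5 9 8 4 10 6)(1 3)| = 10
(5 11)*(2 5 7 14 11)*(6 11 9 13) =(2 5)(6 11 7 14 9 13) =[0, 1, 5, 3, 4, 2, 11, 14, 8, 13, 10, 7, 12, 6, 9]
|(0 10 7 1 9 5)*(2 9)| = 7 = |(0 10 7 1 2 9 5)|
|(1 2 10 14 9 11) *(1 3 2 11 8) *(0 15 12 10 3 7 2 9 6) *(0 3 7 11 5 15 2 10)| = |(0 2 7 10 14 6 3 9 8 1 5 15 12)| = 13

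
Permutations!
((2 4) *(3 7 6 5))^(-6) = (3 6)(5 7)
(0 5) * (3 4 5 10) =[10, 1, 2, 4, 5, 0, 6, 7, 8, 9, 3] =(0 10 3 4 5)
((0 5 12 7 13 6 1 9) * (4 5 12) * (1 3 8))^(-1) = ((0 12 7 13 6 3 8 1 9)(4 5))^(-1) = (0 9 1 8 3 6 13 7 12)(4 5)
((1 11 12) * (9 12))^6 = (1 9)(11 12) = ((1 11 9 12))^6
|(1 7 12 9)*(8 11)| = |(1 7 12 9)(8 11)| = 4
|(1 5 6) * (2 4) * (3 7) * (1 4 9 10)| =14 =|(1 5 6 4 2 9 10)(3 7)|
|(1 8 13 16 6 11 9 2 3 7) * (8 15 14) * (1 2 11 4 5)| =18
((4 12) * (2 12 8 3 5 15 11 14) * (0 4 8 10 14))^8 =((0 4 10 14 2 12 8 3 5 15 11))^8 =(0 5 12 10 11 3 2 4 15 8 14)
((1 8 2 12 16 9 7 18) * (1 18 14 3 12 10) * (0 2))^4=((18)(0 2 10 1 8)(3 12 16 9 7 14))^4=(18)(0 8 1 10 2)(3 7 16)(9 12 14)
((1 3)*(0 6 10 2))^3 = (0 2 10 6)(1 3)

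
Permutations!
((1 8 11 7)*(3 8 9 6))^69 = (1 7 11 8 3 6 9)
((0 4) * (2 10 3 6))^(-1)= ((0 4)(2 10 3 6))^(-1)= (0 4)(2 6 3 10)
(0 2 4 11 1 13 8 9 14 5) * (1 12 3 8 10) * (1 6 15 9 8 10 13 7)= (0 2 4 11 12 3 10 6 15 9 14 5)(1 7)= [2, 7, 4, 10, 11, 0, 15, 1, 8, 14, 6, 12, 3, 13, 5, 9]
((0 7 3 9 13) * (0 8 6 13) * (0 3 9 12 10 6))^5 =(0 10 7 6 9 13 3 8 12)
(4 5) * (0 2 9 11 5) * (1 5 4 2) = (0 1 5 2 9 11 4) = [1, 5, 9, 3, 0, 2, 6, 7, 8, 11, 10, 4]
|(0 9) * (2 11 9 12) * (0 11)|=6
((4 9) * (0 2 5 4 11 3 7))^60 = ((0 2 5 4 9 11 3 7))^60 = (0 9)(2 11)(3 5)(4 7)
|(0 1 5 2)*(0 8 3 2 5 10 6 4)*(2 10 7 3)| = 14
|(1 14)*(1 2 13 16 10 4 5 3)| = 9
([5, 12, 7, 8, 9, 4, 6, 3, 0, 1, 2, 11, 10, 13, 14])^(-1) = (14)(0 8 3 7 2 10 12 1 9 4 5)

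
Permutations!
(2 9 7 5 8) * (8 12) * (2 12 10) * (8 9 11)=(2 11 8 12 9 7 5 10)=[0, 1, 11, 3, 4, 10, 6, 5, 12, 7, 2, 8, 9]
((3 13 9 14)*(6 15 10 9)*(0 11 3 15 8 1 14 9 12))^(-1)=((0 11 3 13 6 8 1 14 15 10 12))^(-1)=(0 12 10 15 14 1 8 6 13 3 11)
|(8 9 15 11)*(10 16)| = 4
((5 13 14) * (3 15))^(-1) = (3 15)(5 14 13)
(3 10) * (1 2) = (1 2)(3 10) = [0, 2, 1, 10, 4, 5, 6, 7, 8, 9, 3]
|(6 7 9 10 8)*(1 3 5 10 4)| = 9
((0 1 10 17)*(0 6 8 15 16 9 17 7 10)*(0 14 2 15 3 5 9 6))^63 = (0 2 6 5)(1 15 8 9)(3 17 14 16)(7 10)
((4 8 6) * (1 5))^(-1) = (1 5)(4 6 8)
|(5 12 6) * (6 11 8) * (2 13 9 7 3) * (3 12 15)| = 11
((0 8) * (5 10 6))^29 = (0 8)(5 6 10)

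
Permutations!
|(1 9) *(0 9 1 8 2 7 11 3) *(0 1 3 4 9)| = |(1 3)(2 7 11 4 9 8)| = 6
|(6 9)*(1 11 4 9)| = |(1 11 4 9 6)| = 5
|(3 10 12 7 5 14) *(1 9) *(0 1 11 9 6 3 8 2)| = |(0 1 6 3 10 12 7 5 14 8 2)(9 11)| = 22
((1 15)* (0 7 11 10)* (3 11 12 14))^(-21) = ((0 7 12 14 3 11 10)(1 15))^(-21) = (1 15)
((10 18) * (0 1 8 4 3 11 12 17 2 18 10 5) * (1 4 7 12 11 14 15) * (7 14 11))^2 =(0 3 7 17 18)(1 14)(2 5 4 11 12)(8 15) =((0 4 3 11 7 12 17 2 18 5)(1 8 14 15))^2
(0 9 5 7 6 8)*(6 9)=[6, 1, 2, 3, 4, 7, 8, 9, 0, 5]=(0 6 8)(5 7 9)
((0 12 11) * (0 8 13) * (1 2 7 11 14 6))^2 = ((0 12 14 6 1 2 7 11 8 13))^2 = (0 14 1 7 8)(2 11 13 12 6)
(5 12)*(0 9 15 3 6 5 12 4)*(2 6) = [9, 1, 6, 2, 0, 4, 5, 7, 8, 15, 10, 11, 12, 13, 14, 3] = (0 9 15 3 2 6 5 4)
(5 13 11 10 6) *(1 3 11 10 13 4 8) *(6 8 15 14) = (1 3 11 13 10 8)(4 15 14 6 5) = [0, 3, 2, 11, 15, 4, 5, 7, 1, 9, 8, 13, 12, 10, 6, 14]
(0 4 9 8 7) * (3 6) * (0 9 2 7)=(0 4 2 7 9 8)(3 6)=[4, 1, 7, 6, 2, 5, 3, 9, 0, 8]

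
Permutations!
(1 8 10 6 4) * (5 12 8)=(1 5 12 8 10 6 4)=[0, 5, 2, 3, 1, 12, 4, 7, 10, 9, 6, 11, 8]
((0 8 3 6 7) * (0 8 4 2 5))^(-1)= (0 5 2 4)(3 8 7 6)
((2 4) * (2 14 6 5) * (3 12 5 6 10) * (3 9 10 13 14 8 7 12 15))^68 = ((2 4 8 7 12 5)(3 15)(9 10)(13 14))^68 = (15)(2 8 12)(4 7 5)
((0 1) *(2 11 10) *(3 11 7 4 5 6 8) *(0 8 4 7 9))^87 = (0 9 2 10 11 3 8 1)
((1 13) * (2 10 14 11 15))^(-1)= (1 13)(2 15 11 14 10)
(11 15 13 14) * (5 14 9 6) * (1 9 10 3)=[0, 9, 2, 1, 4, 14, 5, 7, 8, 6, 3, 15, 12, 10, 11, 13]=(1 9 6 5 14 11 15 13 10 3)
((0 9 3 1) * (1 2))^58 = ((0 9 3 2 1))^58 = (0 2 9 1 3)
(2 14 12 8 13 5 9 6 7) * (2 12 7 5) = (2 14 7 12 8 13)(5 9 6) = [0, 1, 14, 3, 4, 9, 5, 12, 13, 6, 10, 11, 8, 2, 7]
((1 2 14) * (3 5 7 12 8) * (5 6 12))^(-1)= (1 14 2)(3 8 12 6)(5 7)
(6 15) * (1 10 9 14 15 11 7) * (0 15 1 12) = (0 15 6 11 7 12)(1 10 9 14) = [15, 10, 2, 3, 4, 5, 11, 12, 8, 14, 9, 7, 0, 13, 1, 6]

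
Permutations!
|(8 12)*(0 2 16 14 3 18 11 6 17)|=18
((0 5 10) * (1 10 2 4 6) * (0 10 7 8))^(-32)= (10)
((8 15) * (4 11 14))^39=((4 11 14)(8 15))^39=(8 15)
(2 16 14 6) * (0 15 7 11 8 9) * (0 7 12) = (0 15 12)(2 16 14 6)(7 11 8 9) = [15, 1, 16, 3, 4, 5, 2, 11, 9, 7, 10, 8, 0, 13, 6, 12, 14]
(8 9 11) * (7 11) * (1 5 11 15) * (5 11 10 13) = (1 11 8 9 7 15)(5 10 13) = [0, 11, 2, 3, 4, 10, 6, 15, 9, 7, 13, 8, 12, 5, 14, 1]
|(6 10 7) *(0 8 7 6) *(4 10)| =|(0 8 7)(4 10 6)| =3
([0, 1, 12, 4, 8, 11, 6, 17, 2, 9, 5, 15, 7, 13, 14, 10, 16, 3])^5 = (2 4 17 12 8 3 7)(5 11 15 10)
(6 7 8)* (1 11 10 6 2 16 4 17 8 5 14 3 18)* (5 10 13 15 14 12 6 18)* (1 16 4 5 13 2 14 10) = [0, 11, 4, 13, 17, 12, 7, 1, 14, 9, 18, 2, 6, 15, 3, 10, 5, 8, 16] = (1 11 2 4 17 8 14 3 13 15 10 18 16 5 12 6 7)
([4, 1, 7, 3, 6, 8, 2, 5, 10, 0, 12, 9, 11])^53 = [11, 1, 4, 3, 9, 2, 0, 6, 7, 12, 5, 10, 8]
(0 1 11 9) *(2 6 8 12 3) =[1, 11, 6, 2, 4, 5, 8, 7, 12, 0, 10, 9, 3] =(0 1 11 9)(2 6 8 12 3)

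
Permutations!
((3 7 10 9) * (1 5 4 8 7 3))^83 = ((1 5 4 8 7 10 9))^83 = (1 9 10 7 8 4 5)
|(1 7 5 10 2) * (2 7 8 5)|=6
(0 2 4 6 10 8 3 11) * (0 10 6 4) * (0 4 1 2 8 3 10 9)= (0 8 10 3 11 9)(1 2 4)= [8, 2, 4, 11, 1, 5, 6, 7, 10, 0, 3, 9]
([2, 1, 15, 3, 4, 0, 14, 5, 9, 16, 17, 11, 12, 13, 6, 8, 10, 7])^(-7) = [8, 1, 9, 3, 4, 15, 14, 2, 10, 17, 5, 11, 12, 13, 6, 16, 7, 0]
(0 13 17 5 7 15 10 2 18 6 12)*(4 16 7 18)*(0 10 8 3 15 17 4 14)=(0 13 4 16 7 17 5 18 6 12 10 2 14)(3 15 8)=[13, 1, 14, 15, 16, 18, 12, 17, 3, 9, 2, 11, 10, 4, 0, 8, 7, 5, 6]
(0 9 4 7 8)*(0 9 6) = (0 6)(4 7 8 9) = [6, 1, 2, 3, 7, 5, 0, 8, 9, 4]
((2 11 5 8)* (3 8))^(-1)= (2 8 3 5 11)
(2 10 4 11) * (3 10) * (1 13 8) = (1 13 8)(2 3 10 4 11) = [0, 13, 3, 10, 11, 5, 6, 7, 1, 9, 4, 2, 12, 8]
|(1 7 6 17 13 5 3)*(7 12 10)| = 9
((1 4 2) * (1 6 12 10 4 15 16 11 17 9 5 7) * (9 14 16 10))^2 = ((1 15 10 4 2 6 12 9 5 7)(11 17 14 16))^2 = (1 10 2 12 5)(4 6 9 7 15)(11 14)(16 17)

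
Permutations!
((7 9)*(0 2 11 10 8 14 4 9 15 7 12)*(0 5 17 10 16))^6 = (0 11)(2 16)(4 8 17 12)(5 9 14 10)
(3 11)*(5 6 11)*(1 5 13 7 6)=(1 5)(3 13 7 6 11)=[0, 5, 2, 13, 4, 1, 11, 6, 8, 9, 10, 3, 12, 7]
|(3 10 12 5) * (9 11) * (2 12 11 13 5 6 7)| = |(2 12 6 7)(3 10 11 9 13 5)| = 12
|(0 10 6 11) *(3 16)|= |(0 10 6 11)(3 16)|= 4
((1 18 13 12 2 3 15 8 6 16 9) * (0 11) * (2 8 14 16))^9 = ((0 11)(1 18 13 12 8 6 2 3 15 14 16 9))^9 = (0 11)(1 14 2 12)(3 8 18 16)(6 13 9 15)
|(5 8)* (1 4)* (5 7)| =|(1 4)(5 8 7)| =6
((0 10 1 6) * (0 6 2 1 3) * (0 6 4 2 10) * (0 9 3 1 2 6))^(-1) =((0 9 3)(1 10)(4 6))^(-1) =(0 3 9)(1 10)(4 6)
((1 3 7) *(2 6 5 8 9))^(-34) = (1 7 3)(2 6 5 8 9) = ((1 3 7)(2 6 5 8 9))^(-34)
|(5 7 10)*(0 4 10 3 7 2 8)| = 6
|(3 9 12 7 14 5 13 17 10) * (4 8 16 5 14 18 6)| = |(3 9 12 7 18 6 4 8 16 5 13 17 10)| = 13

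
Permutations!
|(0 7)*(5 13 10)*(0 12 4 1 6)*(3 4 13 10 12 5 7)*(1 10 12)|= 10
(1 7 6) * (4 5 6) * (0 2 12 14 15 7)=(0 2 12 14 15 7 4 5 6 1)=[2, 0, 12, 3, 5, 6, 1, 4, 8, 9, 10, 11, 14, 13, 15, 7]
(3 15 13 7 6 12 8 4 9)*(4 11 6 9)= (3 15 13 7 9)(6 12 8 11)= [0, 1, 2, 15, 4, 5, 12, 9, 11, 3, 10, 6, 8, 7, 14, 13]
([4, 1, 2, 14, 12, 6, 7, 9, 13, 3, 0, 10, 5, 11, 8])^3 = (0 5 9 8 10 12 7 14 11 4 6 3 13)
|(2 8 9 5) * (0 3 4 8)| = |(0 3 4 8 9 5 2)| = 7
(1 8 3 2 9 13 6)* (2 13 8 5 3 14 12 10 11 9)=(1 5 3 13 6)(8 14 12 10 11 9)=[0, 5, 2, 13, 4, 3, 1, 7, 14, 8, 11, 9, 10, 6, 12]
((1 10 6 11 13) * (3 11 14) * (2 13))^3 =(1 14 2 10 3 13 6 11)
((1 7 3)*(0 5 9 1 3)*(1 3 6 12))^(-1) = (0 7 1 12 6 3 9 5)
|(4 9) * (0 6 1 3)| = 4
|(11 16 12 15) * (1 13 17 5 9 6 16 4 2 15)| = 8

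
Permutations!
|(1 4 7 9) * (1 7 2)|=6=|(1 4 2)(7 9)|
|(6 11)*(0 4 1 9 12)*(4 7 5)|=14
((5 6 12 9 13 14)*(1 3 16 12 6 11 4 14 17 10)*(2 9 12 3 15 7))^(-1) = (1 10 17 13 9 2 7 15)(3 16)(4 11 5 14) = ((1 15 7 2 9 13 17 10)(3 16)(4 14 5 11))^(-1)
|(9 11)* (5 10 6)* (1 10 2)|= 10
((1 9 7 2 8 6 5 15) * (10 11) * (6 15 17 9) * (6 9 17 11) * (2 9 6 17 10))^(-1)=(1 15 8 2 11 5 6)(7 9)(10 17)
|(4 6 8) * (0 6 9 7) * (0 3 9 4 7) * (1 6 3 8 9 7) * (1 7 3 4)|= 10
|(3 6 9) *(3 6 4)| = 2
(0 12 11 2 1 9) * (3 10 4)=(0 12 11 2 1 9)(3 10 4)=[12, 9, 1, 10, 3, 5, 6, 7, 8, 0, 4, 2, 11]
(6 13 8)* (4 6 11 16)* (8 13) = (4 6 8 11 16) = [0, 1, 2, 3, 6, 5, 8, 7, 11, 9, 10, 16, 12, 13, 14, 15, 4]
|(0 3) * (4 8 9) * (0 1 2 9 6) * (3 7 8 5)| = |(0 7 8 6)(1 2 9 4 5 3)| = 12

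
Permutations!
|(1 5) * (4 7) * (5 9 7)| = |(1 9 7 4 5)| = 5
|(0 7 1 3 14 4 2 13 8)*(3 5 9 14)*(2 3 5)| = 30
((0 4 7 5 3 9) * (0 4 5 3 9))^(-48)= ((0 5 9 4 7 3))^(-48)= (9)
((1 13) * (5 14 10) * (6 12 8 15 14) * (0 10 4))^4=((0 10 5 6 12 8 15 14 4)(1 13))^4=(0 12 4 6 14 5 15 10 8)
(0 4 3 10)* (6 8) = (0 4 3 10)(6 8) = [4, 1, 2, 10, 3, 5, 8, 7, 6, 9, 0]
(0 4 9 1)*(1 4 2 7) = (0 2 7 1)(4 9) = [2, 0, 7, 3, 9, 5, 6, 1, 8, 4]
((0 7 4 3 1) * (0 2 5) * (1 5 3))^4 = (0 2 7 3 4 5 1)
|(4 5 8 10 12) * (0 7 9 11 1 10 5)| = |(0 7 9 11 1 10 12 4)(5 8)| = 8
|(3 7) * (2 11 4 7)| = |(2 11 4 7 3)| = 5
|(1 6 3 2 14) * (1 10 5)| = |(1 6 3 2 14 10 5)| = 7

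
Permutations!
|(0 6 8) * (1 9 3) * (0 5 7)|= 15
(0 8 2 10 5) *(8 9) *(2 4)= (0 9 8 4 2 10 5)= [9, 1, 10, 3, 2, 0, 6, 7, 4, 8, 5]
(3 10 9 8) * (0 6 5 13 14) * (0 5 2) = [6, 1, 0, 10, 4, 13, 2, 7, 3, 8, 9, 11, 12, 14, 5] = (0 6 2)(3 10 9 8)(5 13 14)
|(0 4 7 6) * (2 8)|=4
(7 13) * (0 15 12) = [15, 1, 2, 3, 4, 5, 6, 13, 8, 9, 10, 11, 0, 7, 14, 12] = (0 15 12)(7 13)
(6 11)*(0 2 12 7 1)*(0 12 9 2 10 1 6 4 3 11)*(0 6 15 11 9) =(0 10 1 12 7 15 11 4 3 9 2) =[10, 12, 0, 9, 3, 5, 6, 15, 8, 2, 1, 4, 7, 13, 14, 11]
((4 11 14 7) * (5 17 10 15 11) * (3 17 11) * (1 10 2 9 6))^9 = ((1 10 15 3 17 2 9 6)(4 5 11 14 7))^9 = (1 10 15 3 17 2 9 6)(4 7 14 11 5)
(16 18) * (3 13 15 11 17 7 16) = (3 13 15 11 17 7 16 18) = [0, 1, 2, 13, 4, 5, 6, 16, 8, 9, 10, 17, 12, 15, 14, 11, 18, 7, 3]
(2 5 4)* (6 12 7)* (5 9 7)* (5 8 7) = (2 9 5 4)(6 12 8 7) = [0, 1, 9, 3, 2, 4, 12, 6, 7, 5, 10, 11, 8]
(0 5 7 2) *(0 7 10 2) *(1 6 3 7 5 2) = (0 2 5 10 1 6 3 7) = [2, 6, 5, 7, 4, 10, 3, 0, 8, 9, 1]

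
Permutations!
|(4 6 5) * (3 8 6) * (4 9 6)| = 3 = |(3 8 4)(5 9 6)|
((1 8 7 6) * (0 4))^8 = ((0 4)(1 8 7 6))^8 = (8)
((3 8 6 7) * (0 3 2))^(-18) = (8)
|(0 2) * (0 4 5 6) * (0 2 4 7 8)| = 7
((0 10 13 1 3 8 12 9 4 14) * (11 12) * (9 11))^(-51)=((0 10 13 1 3 8 9 4 14)(11 12))^(-51)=(0 1 9)(3 4 10)(8 14 13)(11 12)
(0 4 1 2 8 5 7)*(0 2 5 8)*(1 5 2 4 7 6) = [7, 2, 0, 3, 5, 6, 1, 4, 8] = (8)(0 7 4 5 6 1 2)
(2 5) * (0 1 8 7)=[1, 8, 5, 3, 4, 2, 6, 0, 7]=(0 1 8 7)(2 5)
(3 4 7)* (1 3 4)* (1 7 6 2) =(1 3 7 4 6 2) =[0, 3, 1, 7, 6, 5, 2, 4]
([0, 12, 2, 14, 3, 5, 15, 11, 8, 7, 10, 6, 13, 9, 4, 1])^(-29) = [0, 9, 2, 14, 3, 5, 12, 15, 8, 6, 10, 1, 7, 11, 4, 13]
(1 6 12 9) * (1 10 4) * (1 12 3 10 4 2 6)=[0, 1, 6, 10, 12, 5, 3, 7, 8, 4, 2, 11, 9]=(2 6 3 10)(4 12 9)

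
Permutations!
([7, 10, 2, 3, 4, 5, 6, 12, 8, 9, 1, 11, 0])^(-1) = [12, 10, 2, 3, 4, 5, 6, 0, 8, 9, 1, 11, 7]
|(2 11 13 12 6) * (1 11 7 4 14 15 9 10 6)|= |(1 11 13 12)(2 7 4 14 15 9 10 6)|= 8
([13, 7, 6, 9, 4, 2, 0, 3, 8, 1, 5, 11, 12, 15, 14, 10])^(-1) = (0 6 2 5 10 15 13)(1 9 3 7)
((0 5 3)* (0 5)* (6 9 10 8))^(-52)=((3 5)(6 9 10 8))^(-52)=(10)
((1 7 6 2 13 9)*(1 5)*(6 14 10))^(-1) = ((1 7 14 10 6 2 13 9 5))^(-1) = (1 5 9 13 2 6 10 14 7)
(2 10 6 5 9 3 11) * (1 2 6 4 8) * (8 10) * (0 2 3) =(0 2 8 1 3 11 6 5 9)(4 10) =[2, 3, 8, 11, 10, 9, 5, 7, 1, 0, 4, 6]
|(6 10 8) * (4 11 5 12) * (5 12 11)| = 12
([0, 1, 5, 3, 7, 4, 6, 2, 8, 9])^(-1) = [0, 1, 7, 3, 5, 2, 6, 4, 8, 9]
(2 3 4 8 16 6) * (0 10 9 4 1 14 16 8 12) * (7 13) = (0 10 9 4 12)(1 14 16 6 2 3)(7 13) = [10, 14, 3, 1, 12, 5, 2, 13, 8, 4, 9, 11, 0, 7, 16, 15, 6]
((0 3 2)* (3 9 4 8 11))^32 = ((0 9 4 8 11 3 2))^32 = (0 11 9 3 4 2 8)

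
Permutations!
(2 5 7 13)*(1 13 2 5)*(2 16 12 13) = (1 2)(5 7 16 12 13) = [0, 2, 1, 3, 4, 7, 6, 16, 8, 9, 10, 11, 13, 5, 14, 15, 12]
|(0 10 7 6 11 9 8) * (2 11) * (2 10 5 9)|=12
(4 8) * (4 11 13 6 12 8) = (6 12 8 11 13) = [0, 1, 2, 3, 4, 5, 12, 7, 11, 9, 10, 13, 8, 6]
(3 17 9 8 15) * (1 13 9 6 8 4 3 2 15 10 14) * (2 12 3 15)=(1 13 9 4 15 12 3 17 6 8 10 14)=[0, 13, 2, 17, 15, 5, 8, 7, 10, 4, 14, 11, 3, 9, 1, 12, 16, 6]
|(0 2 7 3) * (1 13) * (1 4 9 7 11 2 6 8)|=|(0 6 8 1 13 4 9 7 3)(2 11)|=18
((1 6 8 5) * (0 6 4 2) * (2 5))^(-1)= (0 2 8 6)(1 5 4)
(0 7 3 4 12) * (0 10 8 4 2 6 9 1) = (0 7 3 2 6 9 1)(4 12 10 8) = [7, 0, 6, 2, 12, 5, 9, 3, 4, 1, 8, 11, 10]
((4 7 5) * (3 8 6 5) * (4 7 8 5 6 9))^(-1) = (3 7 5)(4 9 8)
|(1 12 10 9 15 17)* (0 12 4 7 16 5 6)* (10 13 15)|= |(0 12 13 15 17 1 4 7 16 5 6)(9 10)|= 22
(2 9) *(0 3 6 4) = (0 3 6 4)(2 9) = [3, 1, 9, 6, 0, 5, 4, 7, 8, 2]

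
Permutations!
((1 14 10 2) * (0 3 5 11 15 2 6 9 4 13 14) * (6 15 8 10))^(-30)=(0 15 11)(1 10 5)(2 8 3)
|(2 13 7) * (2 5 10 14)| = 6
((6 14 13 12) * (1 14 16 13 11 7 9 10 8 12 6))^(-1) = ((1 14 11 7 9 10 8 12)(6 16 13))^(-1) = (1 12 8 10 9 7 11 14)(6 13 16)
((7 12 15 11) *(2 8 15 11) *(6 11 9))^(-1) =(2 15 8)(6 9 12 7 11)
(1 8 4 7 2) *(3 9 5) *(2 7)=(1 8 4 2)(3 9 5)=[0, 8, 1, 9, 2, 3, 6, 7, 4, 5]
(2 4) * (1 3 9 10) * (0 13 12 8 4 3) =(0 13 12 8 4 2 3 9 10 1) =[13, 0, 3, 9, 2, 5, 6, 7, 4, 10, 1, 11, 8, 12]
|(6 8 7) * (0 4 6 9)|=6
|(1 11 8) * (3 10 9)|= 3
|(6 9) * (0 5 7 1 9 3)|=7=|(0 5 7 1 9 6 3)|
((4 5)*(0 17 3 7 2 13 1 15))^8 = (17)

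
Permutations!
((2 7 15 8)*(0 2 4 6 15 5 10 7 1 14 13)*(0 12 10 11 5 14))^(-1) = (0 1 2)(4 8 15 6)(5 11)(7 10 12 13 14)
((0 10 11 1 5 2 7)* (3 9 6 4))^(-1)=(0 7 2 5 1 11 10)(3 4 6 9)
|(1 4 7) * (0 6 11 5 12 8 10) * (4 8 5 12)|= 10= |(0 6 11 12 5 4 7 1 8 10)|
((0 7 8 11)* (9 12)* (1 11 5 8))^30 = (12)(0 1)(7 11)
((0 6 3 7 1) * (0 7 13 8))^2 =(0 3 8 6 13)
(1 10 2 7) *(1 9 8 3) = (1 10 2 7 9 8 3) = [0, 10, 7, 1, 4, 5, 6, 9, 3, 8, 2]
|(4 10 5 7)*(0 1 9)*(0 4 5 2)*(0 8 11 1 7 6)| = |(0 7 5 6)(1 9 4 10 2 8 11)| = 28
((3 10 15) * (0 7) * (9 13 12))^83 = (0 7)(3 15 10)(9 12 13)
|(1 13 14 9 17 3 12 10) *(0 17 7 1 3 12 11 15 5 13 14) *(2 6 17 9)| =15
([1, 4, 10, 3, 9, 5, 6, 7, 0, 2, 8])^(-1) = (0 8 10 2 9 4 1)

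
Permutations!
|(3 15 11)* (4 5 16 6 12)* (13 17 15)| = |(3 13 17 15 11)(4 5 16 6 12)| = 5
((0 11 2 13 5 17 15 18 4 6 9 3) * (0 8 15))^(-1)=((0 11 2 13 5 17)(3 8 15 18 4 6 9))^(-1)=(0 17 5 13 2 11)(3 9 6 4 18 15 8)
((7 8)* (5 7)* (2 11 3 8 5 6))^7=((2 11 3 8 6)(5 7))^7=(2 3 6 11 8)(5 7)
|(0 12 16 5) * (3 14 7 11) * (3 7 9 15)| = |(0 12 16 5)(3 14 9 15)(7 11)| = 4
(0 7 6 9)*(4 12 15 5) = [7, 1, 2, 3, 12, 4, 9, 6, 8, 0, 10, 11, 15, 13, 14, 5] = (0 7 6 9)(4 12 15 5)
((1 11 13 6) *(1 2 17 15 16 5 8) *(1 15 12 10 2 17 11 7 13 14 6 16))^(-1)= ((1 7 13 16 5 8 15)(2 11 14 6 17 12 10))^(-1)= (1 15 8 5 16 13 7)(2 10 12 17 6 14 11)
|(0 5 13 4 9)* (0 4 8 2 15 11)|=|(0 5 13 8 2 15 11)(4 9)|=14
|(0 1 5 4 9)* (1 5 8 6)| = |(0 5 4 9)(1 8 6)| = 12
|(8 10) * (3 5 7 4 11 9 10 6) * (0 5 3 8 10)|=6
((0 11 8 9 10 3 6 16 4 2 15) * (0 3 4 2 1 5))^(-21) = (0 9 1 11 10 5 8 4)(2 16 6 3 15) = ((0 11 8 9 10 4 1 5)(2 15 3 6 16))^(-21)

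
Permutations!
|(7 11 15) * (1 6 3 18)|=|(1 6 3 18)(7 11 15)|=12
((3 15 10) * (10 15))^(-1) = ((15)(3 10))^(-1) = (15)(3 10)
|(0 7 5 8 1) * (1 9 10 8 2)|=15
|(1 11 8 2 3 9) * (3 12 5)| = 8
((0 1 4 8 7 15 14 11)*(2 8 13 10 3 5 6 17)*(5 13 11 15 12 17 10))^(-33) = (0 11 4 1)(2 7 17 8 12)(3 5 10 13 6)(14 15)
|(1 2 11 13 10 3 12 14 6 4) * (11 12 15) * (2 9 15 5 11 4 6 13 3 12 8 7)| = |(1 9 15 4)(2 8 7)(3 5 11)(10 12 14 13)| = 12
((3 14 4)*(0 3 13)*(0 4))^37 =(0 3 14)(4 13)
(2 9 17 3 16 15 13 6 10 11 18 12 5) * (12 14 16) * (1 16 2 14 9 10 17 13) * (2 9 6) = (1 16 15)(2 10 11 18 6 17 3 12 5 14 9 13) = [0, 16, 10, 12, 4, 14, 17, 7, 8, 13, 11, 18, 5, 2, 9, 1, 15, 3, 6]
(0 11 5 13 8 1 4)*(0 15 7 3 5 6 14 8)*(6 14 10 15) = (0 11 14 8 1 4 6 10 15 7 3 5 13) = [11, 4, 2, 5, 6, 13, 10, 3, 1, 9, 15, 14, 12, 0, 8, 7]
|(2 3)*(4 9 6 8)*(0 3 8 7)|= |(0 3 2 8 4 9 6 7)|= 8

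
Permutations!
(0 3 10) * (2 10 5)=(0 3 5 2 10)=[3, 1, 10, 5, 4, 2, 6, 7, 8, 9, 0]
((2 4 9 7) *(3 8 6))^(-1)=((2 4 9 7)(3 8 6))^(-1)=(2 7 9 4)(3 6 8)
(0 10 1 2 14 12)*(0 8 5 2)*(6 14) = (0 10 1)(2 6 14 12 8 5) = [10, 0, 6, 3, 4, 2, 14, 7, 5, 9, 1, 11, 8, 13, 12]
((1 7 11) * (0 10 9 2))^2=(0 9)(1 11 7)(2 10)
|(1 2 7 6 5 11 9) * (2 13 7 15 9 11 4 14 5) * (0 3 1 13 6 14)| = 12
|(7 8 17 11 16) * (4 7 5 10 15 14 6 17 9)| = 8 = |(4 7 8 9)(5 10 15 14 6 17 11 16)|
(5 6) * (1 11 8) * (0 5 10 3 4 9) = (0 5 6 10 3 4 9)(1 11 8) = [5, 11, 2, 4, 9, 6, 10, 7, 1, 0, 3, 8]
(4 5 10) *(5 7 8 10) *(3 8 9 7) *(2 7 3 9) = (2 7)(3 8 10 4 9) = [0, 1, 7, 8, 9, 5, 6, 2, 10, 3, 4]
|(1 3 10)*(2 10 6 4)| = 6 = |(1 3 6 4 2 10)|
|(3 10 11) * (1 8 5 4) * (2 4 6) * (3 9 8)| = 10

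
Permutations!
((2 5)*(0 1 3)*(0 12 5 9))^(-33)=(0 3 5 9 1 12 2)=((0 1 3 12 5 2 9))^(-33)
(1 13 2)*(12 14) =[0, 13, 1, 3, 4, 5, 6, 7, 8, 9, 10, 11, 14, 2, 12] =(1 13 2)(12 14)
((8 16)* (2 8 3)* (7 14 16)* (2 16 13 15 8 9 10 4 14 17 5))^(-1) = (2 5 17 7 8 15 13 14 4 10 9)(3 16)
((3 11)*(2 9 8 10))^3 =(2 10 8 9)(3 11)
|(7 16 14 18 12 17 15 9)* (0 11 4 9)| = |(0 11 4 9 7 16 14 18 12 17 15)| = 11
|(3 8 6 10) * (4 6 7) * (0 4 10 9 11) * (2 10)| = 5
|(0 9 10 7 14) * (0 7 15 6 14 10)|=10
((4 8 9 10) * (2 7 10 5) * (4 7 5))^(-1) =(2 5)(4 9 8)(7 10)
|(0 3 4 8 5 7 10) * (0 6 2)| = |(0 3 4 8 5 7 10 6 2)| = 9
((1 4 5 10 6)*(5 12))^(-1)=((1 4 12 5 10 6))^(-1)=(1 6 10 5 12 4)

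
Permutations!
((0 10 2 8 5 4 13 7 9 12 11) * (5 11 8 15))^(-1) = (0 11 8 12 9 7 13 4 5 15 2 10)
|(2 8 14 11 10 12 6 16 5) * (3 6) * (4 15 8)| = |(2 4 15 8 14 11 10 12 3 6 16 5)| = 12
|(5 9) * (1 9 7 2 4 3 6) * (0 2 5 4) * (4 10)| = 6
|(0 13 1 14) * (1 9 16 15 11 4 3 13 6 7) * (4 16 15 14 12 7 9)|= 21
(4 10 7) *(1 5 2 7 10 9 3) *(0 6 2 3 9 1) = (10)(0 6 2 7 4 1 5 3) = [6, 5, 7, 0, 1, 3, 2, 4, 8, 9, 10]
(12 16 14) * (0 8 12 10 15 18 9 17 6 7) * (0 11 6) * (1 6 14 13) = (0 8 12 16 13 1 6 7 11 14 10 15 18 9 17) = [8, 6, 2, 3, 4, 5, 7, 11, 12, 17, 15, 14, 16, 1, 10, 18, 13, 0, 9]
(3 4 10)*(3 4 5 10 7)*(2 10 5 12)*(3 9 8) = (2 10 4 7 9 8 3 12) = [0, 1, 10, 12, 7, 5, 6, 9, 3, 8, 4, 11, 2]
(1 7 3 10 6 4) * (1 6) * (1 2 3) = (1 7)(2 3 10)(4 6) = [0, 7, 3, 10, 6, 5, 4, 1, 8, 9, 2]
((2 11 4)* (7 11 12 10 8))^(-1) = ((2 12 10 8 7 11 4))^(-1) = (2 4 11 7 8 10 12)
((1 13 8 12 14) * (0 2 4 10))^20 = (14)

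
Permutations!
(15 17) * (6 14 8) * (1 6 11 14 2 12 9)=(1 6 2 12 9)(8 11 14)(15 17)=[0, 6, 12, 3, 4, 5, 2, 7, 11, 1, 10, 14, 9, 13, 8, 17, 16, 15]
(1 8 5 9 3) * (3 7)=[0, 8, 2, 1, 4, 9, 6, 3, 5, 7]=(1 8 5 9 7 3)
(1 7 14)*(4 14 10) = (1 7 10 4 14) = [0, 7, 2, 3, 14, 5, 6, 10, 8, 9, 4, 11, 12, 13, 1]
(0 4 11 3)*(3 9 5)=(0 4 11 9 5 3)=[4, 1, 2, 0, 11, 3, 6, 7, 8, 5, 10, 9]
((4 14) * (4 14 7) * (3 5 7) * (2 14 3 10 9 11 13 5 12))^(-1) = (2 12 3 14)(4 7 5 13 11 9 10)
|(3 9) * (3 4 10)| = 4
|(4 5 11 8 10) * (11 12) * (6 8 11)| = 6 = |(4 5 12 6 8 10)|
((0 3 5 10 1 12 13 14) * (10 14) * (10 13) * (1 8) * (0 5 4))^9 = (1 12 10 8)(5 14)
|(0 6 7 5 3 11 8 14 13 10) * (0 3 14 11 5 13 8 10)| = 12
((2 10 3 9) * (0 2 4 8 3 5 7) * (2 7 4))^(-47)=((0 7)(2 10 5 4 8 3 9))^(-47)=(0 7)(2 5 8 9 10 4 3)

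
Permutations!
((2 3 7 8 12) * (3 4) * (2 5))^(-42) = (12)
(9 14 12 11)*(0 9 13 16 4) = (0 9 14 12 11 13 16 4) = [9, 1, 2, 3, 0, 5, 6, 7, 8, 14, 10, 13, 11, 16, 12, 15, 4]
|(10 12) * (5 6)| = 2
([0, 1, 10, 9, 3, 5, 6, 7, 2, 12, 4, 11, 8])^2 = (2 4 9 8 10 3 12)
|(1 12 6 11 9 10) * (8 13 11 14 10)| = |(1 12 6 14 10)(8 13 11 9)| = 20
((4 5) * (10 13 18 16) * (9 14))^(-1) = (4 5)(9 14)(10 16 18 13)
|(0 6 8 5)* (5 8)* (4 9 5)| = |(0 6 4 9 5)| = 5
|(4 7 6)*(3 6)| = 4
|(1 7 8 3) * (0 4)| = |(0 4)(1 7 8 3)| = 4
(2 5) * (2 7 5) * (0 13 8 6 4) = (0 13 8 6 4)(5 7) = [13, 1, 2, 3, 0, 7, 4, 5, 6, 9, 10, 11, 12, 8]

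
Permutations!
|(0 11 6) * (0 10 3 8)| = |(0 11 6 10 3 8)| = 6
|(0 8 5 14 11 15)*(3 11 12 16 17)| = |(0 8 5 14 12 16 17 3 11 15)| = 10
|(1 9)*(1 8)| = |(1 9 8)| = 3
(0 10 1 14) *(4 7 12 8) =(0 10 1 14)(4 7 12 8) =[10, 14, 2, 3, 7, 5, 6, 12, 4, 9, 1, 11, 8, 13, 0]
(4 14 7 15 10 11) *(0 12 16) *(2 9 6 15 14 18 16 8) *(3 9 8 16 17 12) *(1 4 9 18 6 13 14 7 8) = (0 3 18 17 12 16)(1 4 6 15 10 11 9 13 14 8 2) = [3, 4, 1, 18, 6, 5, 15, 7, 2, 13, 11, 9, 16, 14, 8, 10, 0, 12, 17]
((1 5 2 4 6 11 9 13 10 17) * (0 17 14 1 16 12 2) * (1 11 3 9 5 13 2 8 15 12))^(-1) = (0 5 11 14 10 13 1 16 17)(2 9 3 6 4)(8 12 15)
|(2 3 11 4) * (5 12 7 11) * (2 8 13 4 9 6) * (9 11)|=|(2 3 5 12 7 9 6)(4 8 13)|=21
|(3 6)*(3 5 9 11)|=|(3 6 5 9 11)|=5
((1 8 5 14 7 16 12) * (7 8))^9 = (1 7 16 12)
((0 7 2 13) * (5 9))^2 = (0 2)(7 13)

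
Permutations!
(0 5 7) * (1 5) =(0 1 5 7) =[1, 5, 2, 3, 4, 7, 6, 0]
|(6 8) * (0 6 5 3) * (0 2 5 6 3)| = 4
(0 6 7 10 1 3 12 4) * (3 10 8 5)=[6, 10, 2, 12, 0, 3, 7, 8, 5, 9, 1, 11, 4]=(0 6 7 8 5 3 12 4)(1 10)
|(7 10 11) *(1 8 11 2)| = 6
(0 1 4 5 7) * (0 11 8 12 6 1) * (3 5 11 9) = (1 4 11 8 12 6)(3 5 7 9) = [0, 4, 2, 5, 11, 7, 1, 9, 12, 3, 10, 8, 6]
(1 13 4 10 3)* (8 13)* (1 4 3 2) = [0, 8, 1, 4, 10, 5, 6, 7, 13, 9, 2, 11, 12, 3] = (1 8 13 3 4 10 2)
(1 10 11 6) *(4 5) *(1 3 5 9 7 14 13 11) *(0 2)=(0 2)(1 10)(3 5 4 9 7 14 13 11 6)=[2, 10, 0, 5, 9, 4, 3, 14, 8, 7, 1, 6, 12, 11, 13]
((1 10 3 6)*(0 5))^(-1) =((0 5)(1 10 3 6))^(-1) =(0 5)(1 6 3 10)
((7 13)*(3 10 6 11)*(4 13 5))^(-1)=(3 11 6 10)(4 5 7 13)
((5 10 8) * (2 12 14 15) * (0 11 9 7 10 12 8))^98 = (0 7 11 10 9)(2 5 14)(8 12 15)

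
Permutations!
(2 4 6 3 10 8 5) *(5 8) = (2 4 6 3 10 5) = [0, 1, 4, 10, 6, 2, 3, 7, 8, 9, 5]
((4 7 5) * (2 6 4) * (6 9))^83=((2 9 6 4 7 5))^83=(2 5 7 4 6 9)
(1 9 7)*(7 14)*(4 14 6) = (1 9 6 4 14 7) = [0, 9, 2, 3, 14, 5, 4, 1, 8, 6, 10, 11, 12, 13, 7]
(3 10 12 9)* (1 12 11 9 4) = (1 12 4)(3 10 11 9) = [0, 12, 2, 10, 1, 5, 6, 7, 8, 3, 11, 9, 4]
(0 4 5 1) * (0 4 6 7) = (0 6 7)(1 4 5) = [6, 4, 2, 3, 5, 1, 7, 0]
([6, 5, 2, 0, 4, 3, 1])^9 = [3, 6, 2, 5, 4, 1, 0]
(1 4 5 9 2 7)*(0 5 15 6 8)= (0 5 9 2 7 1 4 15 6 8)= [5, 4, 7, 3, 15, 9, 8, 1, 0, 2, 10, 11, 12, 13, 14, 6]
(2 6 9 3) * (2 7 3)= (2 6 9)(3 7)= [0, 1, 6, 7, 4, 5, 9, 3, 8, 2]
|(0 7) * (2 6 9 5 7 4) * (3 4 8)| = 9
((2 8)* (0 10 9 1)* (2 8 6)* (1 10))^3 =((0 1)(2 6)(9 10))^3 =(0 1)(2 6)(9 10)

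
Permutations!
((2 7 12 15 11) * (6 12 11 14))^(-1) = (2 11 7)(6 14 15 12)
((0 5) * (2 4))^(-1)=((0 5)(2 4))^(-1)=(0 5)(2 4)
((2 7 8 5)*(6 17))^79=((2 7 8 5)(6 17))^79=(2 5 8 7)(6 17)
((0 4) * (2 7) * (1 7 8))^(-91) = (0 4)(1 7 2 8)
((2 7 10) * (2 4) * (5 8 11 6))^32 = (11) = ((2 7 10 4)(5 8 11 6))^32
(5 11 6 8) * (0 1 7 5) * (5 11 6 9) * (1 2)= (0 2 1 7 11 9 5 6 8)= [2, 7, 1, 3, 4, 6, 8, 11, 0, 5, 10, 9]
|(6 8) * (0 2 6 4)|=5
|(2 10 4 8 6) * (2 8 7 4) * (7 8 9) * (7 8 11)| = 6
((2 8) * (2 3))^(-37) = ((2 8 3))^(-37) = (2 3 8)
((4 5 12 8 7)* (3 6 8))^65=((3 6 8 7 4 5 12))^65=(3 8 4 12 6 7 5)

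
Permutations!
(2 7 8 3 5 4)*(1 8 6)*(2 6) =[0, 8, 7, 5, 6, 4, 1, 2, 3] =(1 8 3 5 4 6)(2 7)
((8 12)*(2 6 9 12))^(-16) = (2 8 12 9 6)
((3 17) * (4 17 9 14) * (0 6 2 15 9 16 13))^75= ((0 6 2 15 9 14 4 17 3 16 13))^75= (0 16 17 14 15 6 13 3 4 9 2)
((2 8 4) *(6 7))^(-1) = ((2 8 4)(6 7))^(-1) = (2 4 8)(6 7)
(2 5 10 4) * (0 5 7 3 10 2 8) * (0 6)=(0 5 2 7 3 10 4 8 6)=[5, 1, 7, 10, 8, 2, 0, 3, 6, 9, 4]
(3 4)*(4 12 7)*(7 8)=(3 12 8 7 4)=[0, 1, 2, 12, 3, 5, 6, 4, 7, 9, 10, 11, 8]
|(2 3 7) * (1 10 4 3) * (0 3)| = |(0 3 7 2 1 10 4)| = 7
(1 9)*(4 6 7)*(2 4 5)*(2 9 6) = (1 6 7 5 9)(2 4) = [0, 6, 4, 3, 2, 9, 7, 5, 8, 1]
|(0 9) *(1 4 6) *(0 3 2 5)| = 15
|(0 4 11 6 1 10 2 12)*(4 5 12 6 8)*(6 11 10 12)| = |(0 5 6 1 12)(2 11 8 4 10)| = 5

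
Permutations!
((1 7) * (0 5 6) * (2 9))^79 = (0 5 6)(1 7)(2 9)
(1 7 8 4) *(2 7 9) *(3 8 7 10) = (1 9 2 10 3 8 4) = [0, 9, 10, 8, 1, 5, 6, 7, 4, 2, 3]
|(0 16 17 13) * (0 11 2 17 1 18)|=4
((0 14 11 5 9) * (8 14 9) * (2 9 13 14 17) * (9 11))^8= (2 8 11 17 5)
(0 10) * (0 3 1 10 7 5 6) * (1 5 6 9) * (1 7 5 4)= [5, 10, 2, 4, 1, 9, 0, 6, 8, 7, 3]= (0 5 9 7 6)(1 10 3 4)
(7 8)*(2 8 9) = (2 8 7 9) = [0, 1, 8, 3, 4, 5, 6, 9, 7, 2]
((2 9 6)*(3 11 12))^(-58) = (2 6 9)(3 12 11) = ((2 9 6)(3 11 12))^(-58)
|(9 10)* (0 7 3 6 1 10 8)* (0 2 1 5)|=5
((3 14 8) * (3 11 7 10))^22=((3 14 8 11 7 10))^22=(3 7 8)(10 11 14)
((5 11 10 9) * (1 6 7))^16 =((1 6 7)(5 11 10 9))^16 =(11)(1 6 7)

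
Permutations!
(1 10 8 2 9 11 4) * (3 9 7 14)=(1 10 8 2 7 14 3 9 11 4)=[0, 10, 7, 9, 1, 5, 6, 14, 2, 11, 8, 4, 12, 13, 3]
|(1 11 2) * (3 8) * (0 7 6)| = 6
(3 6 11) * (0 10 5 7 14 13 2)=(0 10 5 7 14 13 2)(3 6 11)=[10, 1, 0, 6, 4, 7, 11, 14, 8, 9, 5, 3, 12, 2, 13]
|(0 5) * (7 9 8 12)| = 4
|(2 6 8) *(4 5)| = |(2 6 8)(4 5)| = 6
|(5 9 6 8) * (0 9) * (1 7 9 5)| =|(0 5)(1 7 9 6 8)| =10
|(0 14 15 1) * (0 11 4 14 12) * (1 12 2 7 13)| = 10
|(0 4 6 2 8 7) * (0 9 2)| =|(0 4 6)(2 8 7 9)| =12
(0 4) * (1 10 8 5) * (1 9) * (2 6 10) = (0 4)(1 2 6 10 8 5 9) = [4, 2, 6, 3, 0, 9, 10, 7, 5, 1, 8]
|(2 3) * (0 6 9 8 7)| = |(0 6 9 8 7)(2 3)| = 10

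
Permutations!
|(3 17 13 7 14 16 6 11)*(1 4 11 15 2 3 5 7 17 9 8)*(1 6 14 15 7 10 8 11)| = 10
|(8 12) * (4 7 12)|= |(4 7 12 8)|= 4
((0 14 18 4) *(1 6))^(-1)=(0 4 18 14)(1 6)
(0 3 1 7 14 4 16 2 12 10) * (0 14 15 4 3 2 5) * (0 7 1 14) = (0 2 12 10)(3 14)(4 16 5 7 15) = [2, 1, 12, 14, 16, 7, 6, 15, 8, 9, 0, 11, 10, 13, 3, 4, 5]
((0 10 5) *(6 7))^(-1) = (0 5 10)(6 7) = ((0 10 5)(6 7))^(-1)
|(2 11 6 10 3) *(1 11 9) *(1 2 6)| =6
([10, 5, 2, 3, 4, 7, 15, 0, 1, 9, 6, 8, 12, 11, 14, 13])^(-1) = (0 7 5 1 8 11 13 15 6 10)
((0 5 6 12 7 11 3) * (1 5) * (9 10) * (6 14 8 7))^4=(0 8)(1 7)(3 14)(5 11)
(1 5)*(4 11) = (1 5)(4 11) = [0, 5, 2, 3, 11, 1, 6, 7, 8, 9, 10, 4]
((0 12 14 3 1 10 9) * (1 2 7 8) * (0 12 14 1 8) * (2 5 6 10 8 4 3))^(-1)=((0 14 2 7)(1 8 4 3 5 6 10 9 12))^(-1)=(0 7 2 14)(1 12 9 10 6 5 3 4 8)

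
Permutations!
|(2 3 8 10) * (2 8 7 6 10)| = |(2 3 7 6 10 8)| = 6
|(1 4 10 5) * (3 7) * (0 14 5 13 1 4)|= 14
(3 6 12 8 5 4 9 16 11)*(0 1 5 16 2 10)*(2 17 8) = (0 1 5 4 9 17 8 16 11 3 6 12 2 10) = [1, 5, 10, 6, 9, 4, 12, 7, 16, 17, 0, 3, 2, 13, 14, 15, 11, 8]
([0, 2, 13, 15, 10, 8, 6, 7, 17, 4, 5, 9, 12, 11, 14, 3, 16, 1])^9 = (1 17 8 5 10 4 9 11 13 2)(3 15)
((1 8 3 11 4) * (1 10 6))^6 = (1 6 10 4 11 3 8)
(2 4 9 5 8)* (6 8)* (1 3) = [0, 3, 4, 1, 9, 6, 8, 7, 2, 5] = (1 3)(2 4 9 5 6 8)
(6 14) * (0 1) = (0 1)(6 14) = [1, 0, 2, 3, 4, 5, 14, 7, 8, 9, 10, 11, 12, 13, 6]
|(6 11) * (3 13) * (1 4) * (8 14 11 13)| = |(1 4)(3 8 14 11 6 13)| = 6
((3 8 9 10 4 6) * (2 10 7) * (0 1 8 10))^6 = (3 4)(6 10)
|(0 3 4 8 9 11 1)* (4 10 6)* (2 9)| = 10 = |(0 3 10 6 4 8 2 9 11 1)|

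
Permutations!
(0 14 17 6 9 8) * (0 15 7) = (0 14 17 6 9 8 15 7) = [14, 1, 2, 3, 4, 5, 9, 0, 15, 8, 10, 11, 12, 13, 17, 7, 16, 6]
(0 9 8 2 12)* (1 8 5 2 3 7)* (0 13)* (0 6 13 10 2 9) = (1 8 3 7)(2 12 10)(5 9)(6 13) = [0, 8, 12, 7, 4, 9, 13, 1, 3, 5, 2, 11, 10, 6]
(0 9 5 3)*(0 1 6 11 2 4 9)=(1 6 11 2 4 9 5 3)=[0, 6, 4, 1, 9, 3, 11, 7, 8, 5, 10, 2]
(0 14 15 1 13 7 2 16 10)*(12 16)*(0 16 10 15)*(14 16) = (0 16 15 1 13 7 2 12 10 14) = [16, 13, 12, 3, 4, 5, 6, 2, 8, 9, 14, 11, 10, 7, 0, 1, 15]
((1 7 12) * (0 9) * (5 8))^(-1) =(0 9)(1 12 7)(5 8) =((0 9)(1 7 12)(5 8))^(-1)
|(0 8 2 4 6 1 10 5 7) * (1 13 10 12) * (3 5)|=10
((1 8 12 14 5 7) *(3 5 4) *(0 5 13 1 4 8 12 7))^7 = (0 5)(1 13 3 4 7 8 14 12)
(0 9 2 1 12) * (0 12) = (12)(0 9 2 1) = [9, 0, 1, 3, 4, 5, 6, 7, 8, 2, 10, 11, 12]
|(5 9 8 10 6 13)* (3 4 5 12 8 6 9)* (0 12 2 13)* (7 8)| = |(0 12 7 8 10 9 6)(2 13)(3 4 5)| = 42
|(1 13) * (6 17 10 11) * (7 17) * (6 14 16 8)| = |(1 13)(6 7 17 10 11 14 16 8)| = 8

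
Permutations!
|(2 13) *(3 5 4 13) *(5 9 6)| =7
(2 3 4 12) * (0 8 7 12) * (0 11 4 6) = (0 8 7 12 2 3 6)(4 11) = [8, 1, 3, 6, 11, 5, 0, 12, 7, 9, 10, 4, 2]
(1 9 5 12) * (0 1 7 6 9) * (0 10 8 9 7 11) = (0 1 10 8 9 5 12 11)(6 7) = [1, 10, 2, 3, 4, 12, 7, 6, 9, 5, 8, 0, 11]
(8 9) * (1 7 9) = (1 7 9 8) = [0, 7, 2, 3, 4, 5, 6, 9, 1, 8]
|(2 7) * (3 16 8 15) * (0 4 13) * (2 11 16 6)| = 24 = |(0 4 13)(2 7 11 16 8 15 3 6)|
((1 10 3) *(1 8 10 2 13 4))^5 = ((1 2 13 4)(3 8 10))^5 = (1 2 13 4)(3 10 8)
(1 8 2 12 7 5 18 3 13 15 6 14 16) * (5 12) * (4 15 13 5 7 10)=(1 8 2 7 12 10 4 15 6 14 16)(3 5 18)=[0, 8, 7, 5, 15, 18, 14, 12, 2, 9, 4, 11, 10, 13, 16, 6, 1, 17, 3]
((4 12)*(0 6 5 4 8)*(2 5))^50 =(0 6 2 5 4 12 8)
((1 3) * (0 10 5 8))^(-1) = (0 8 5 10)(1 3)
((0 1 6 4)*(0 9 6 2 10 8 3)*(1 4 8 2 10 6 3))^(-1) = ((0 4 9 3)(1 10 2 6 8))^(-1) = (0 3 9 4)(1 8 6 2 10)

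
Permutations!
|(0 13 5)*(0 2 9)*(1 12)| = |(0 13 5 2 9)(1 12)| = 10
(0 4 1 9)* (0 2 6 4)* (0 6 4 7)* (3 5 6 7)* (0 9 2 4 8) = (0 7 9 4 1 2 8)(3 5 6) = [7, 2, 8, 5, 1, 6, 3, 9, 0, 4]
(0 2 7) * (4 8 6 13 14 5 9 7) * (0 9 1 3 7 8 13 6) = (0 2 4 13 14 5 1 3 7 9 8) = [2, 3, 4, 7, 13, 1, 6, 9, 0, 8, 10, 11, 12, 14, 5]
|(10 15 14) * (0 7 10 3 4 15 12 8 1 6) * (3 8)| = 11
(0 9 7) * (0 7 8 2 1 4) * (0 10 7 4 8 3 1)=(0 9 3 1 8 2)(4 10 7)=[9, 8, 0, 1, 10, 5, 6, 4, 2, 3, 7]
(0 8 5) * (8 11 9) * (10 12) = (0 11 9 8 5)(10 12) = [11, 1, 2, 3, 4, 0, 6, 7, 5, 8, 12, 9, 10]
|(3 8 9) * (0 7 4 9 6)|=7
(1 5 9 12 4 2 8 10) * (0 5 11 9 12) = (0 5 12 4 2 8 10 1 11 9) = [5, 11, 8, 3, 2, 12, 6, 7, 10, 0, 1, 9, 4]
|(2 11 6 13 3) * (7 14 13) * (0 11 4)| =|(0 11 6 7 14 13 3 2 4)| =9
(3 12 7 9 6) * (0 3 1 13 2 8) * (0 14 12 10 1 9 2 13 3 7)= [7, 3, 8, 10, 4, 5, 9, 2, 14, 6, 1, 11, 0, 13, 12]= (0 7 2 8 14 12)(1 3 10)(6 9)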